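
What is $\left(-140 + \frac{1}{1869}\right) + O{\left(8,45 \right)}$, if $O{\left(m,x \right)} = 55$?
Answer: $- \frac{158864}{1869} \approx -85.0$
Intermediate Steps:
$\left(-140 + \frac{1}{1869}\right) + O{\left(8,45 \right)} = \left(-140 + \frac{1}{1869}\right) + 55 = - \frac{261659}{1869} + 55 = - \frac{158864}{1869}$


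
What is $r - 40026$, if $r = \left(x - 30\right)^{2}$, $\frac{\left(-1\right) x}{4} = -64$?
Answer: $11050$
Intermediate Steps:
$x = 256$ ($x = \left(-4\right) \left(-64\right) = 256$)
$r = 51076$ ($r = \left(256 - 30\right)^{2} = 226^{2} = 51076$)
$r - 40026 = 51076 - 40026 = 11050$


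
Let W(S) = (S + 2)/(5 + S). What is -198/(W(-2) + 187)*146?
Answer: -2628/17 ≈ -154.59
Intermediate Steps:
W(S) = (2 + S)/(5 + S)
-198/(W(-2) + 187)*146 = -198/((2 - 2)/(5 - 2) + 187)*146 = -198/(0/3 + 187)*146 = -198/((1/3)*0 + 187)*146 = -198/(0 + 187)*146 = -198/187*146 = -198*1/187*146 = -18/17*146 = -2628/17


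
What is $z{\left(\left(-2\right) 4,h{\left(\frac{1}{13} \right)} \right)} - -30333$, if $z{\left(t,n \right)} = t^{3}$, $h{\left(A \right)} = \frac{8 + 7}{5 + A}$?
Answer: $29821$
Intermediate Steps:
$h{\left(A \right)} = \frac{15}{5 + A}$
$z{\left(\left(-2\right) 4,h{\left(\frac{1}{13} \right)} \right)} - -30333 = \left(\left(-2\right) 4\right)^{3} - -30333 = \left(-8\right)^{3} + 30333 = -512 + 30333 = 29821$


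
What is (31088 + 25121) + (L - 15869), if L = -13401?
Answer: 26939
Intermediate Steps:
(31088 + 25121) + (L - 15869) = (31088 + 25121) + (-13401 - 15869) = 56209 - 29270 = 26939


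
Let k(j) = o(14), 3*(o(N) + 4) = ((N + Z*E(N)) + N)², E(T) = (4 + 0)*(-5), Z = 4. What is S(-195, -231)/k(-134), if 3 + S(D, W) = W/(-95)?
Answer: -81/127870 ≈ -0.00063346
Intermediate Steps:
E(T) = -20 (E(T) = 4*(-5) = -20)
S(D, W) = -3 - W/95 (S(D, W) = -3 + W/(-95) = -3 + W*(-1/95) = -3 - W/95)
o(N) = -4 + (-80 + 2*N)²/3 (o(N) = -4 + ((N + 4*(-20)) + N)²/3 = -4 + ((N - 80) + N)²/3 = -4 + ((-80 + N) + N)²/3 = -4 + (-80 + 2*N)²/3)
k(j) = 2692/3 (k(j) = -4 + 4*(-40 + 14)²/3 = -4 + (4/3)*(-26)² = -4 + (4/3)*676 = -4 + 2704/3 = 2692/3)
S(-195, -231)/k(-134) = (-3 - 1/95*(-231))/(2692/3) = (-3 + 231/95)*(3/2692) = -54/95*3/2692 = -81/127870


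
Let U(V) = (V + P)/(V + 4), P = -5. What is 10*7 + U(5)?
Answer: 70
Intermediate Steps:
U(V) = (-5 + V)/(4 + V) (U(V) = (V - 5)/(V + 4) = (-5 + V)/(4 + V))
10*7 + U(5) = 10*7 + (-5 + 5)/(4 + 5) = 70 + 0/9 = 70 + (⅑)*0 = 70 + 0 = 70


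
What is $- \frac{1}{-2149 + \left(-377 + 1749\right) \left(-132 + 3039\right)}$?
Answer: $- \frac{1}{3986255} \approx -2.5086 \cdot 10^{-7}$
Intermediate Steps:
$- \frac{1}{-2149 + \left(-377 + 1749\right) \left(-132 + 3039\right)} = - \frac{1}{-2149 + 1372 \cdot 2907} = - \frac{1}{-2149 + 3988404} = - \frac{1}{3986255}$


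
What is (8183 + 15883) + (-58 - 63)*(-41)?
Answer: 29027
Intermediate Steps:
(8183 + 15883) + (-58 - 63)*(-41) = 24066 - 121*(-41) = 24066 + 4961 = 29027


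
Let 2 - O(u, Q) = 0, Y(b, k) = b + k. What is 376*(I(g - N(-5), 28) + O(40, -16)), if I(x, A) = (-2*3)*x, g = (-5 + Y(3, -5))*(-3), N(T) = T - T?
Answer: -46624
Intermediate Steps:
O(u, Q) = 2 (O(u, Q) = 2 - 1*0 = 2 + 0 = 2)
N(T) = 0
g = 21 (g = (-5 + (3 - 5))*(-3) = (-5 - 2)*(-3) = -7*(-3) = 21)
I(x, A) = -6*x
376*(I(g - N(-5), 28) + O(40, -16)) = 376*(-6*(21 - 1*0) + 2) = 376*(-6*(21 + 0) + 2) = 376*(-6*21 + 2) = 376*(-126 + 2) = 376*(-124) = -46624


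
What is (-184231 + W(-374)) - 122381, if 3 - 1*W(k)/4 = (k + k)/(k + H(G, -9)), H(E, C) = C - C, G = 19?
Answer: -306608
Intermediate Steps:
H(E, C) = 0
W(k) = 4 (W(k) = 12 - 4*(k + k)/(k + 0) = 12 - 4*2*k/k = 12 - 4*2 = 12 - 8 = 4)
(-184231 + W(-374)) - 122381 = (-184231 + 4) - 122381 = -184227 - 122381 = -306608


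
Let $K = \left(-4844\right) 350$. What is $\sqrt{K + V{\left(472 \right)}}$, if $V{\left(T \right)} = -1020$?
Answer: $22 i \sqrt{3505} \approx 1302.5 i$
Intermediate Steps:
$K = -1695400$
$\sqrt{K + V{\left(472 \right)}} = \sqrt{-1695400 - 1020} = \sqrt{-1696420} = 22 i \sqrt{3505}$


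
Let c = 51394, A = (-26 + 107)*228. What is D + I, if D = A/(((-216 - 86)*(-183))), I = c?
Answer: 473393212/9211 ≈ 51394.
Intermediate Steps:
A = 18468 (A = 81*228 = 18468)
I = 51394
D = 3078/9211 (D = 18468/(((-216 - 86)*(-183))) = 18468/((-302*(-183))) = 18468/55266 = 18468*(1/55266) = 3078/9211 ≈ 0.33417)
D + I = 3078/9211 + 51394 = 473393212/9211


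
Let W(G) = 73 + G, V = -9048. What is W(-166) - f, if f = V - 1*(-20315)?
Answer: -11360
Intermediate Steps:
f = 11267 (f = -9048 - 1*(-20315) = -9048 + 20315 = 11267)
W(-166) - f = (73 - 166) - 1*11267 = -93 - 11267 = -11360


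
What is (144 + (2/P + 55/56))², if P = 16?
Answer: 16507969/784 ≈ 21056.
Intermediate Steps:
(144 + (2/P + 55/56))² = (144 + (2/16 + 55/56))² = (144 + (2*(1/16) + 55*(1/56)))² = (144 + (⅛ + 55/56))² = (144 + 31/28)² = (4063/28)² = 16507969/784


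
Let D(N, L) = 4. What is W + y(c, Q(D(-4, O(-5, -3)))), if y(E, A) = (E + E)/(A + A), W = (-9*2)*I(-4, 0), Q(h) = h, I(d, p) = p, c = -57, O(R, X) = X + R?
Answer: -57/4 ≈ -14.250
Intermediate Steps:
O(R, X) = R + X
W = 0 (W = -9*2*0 = -18*0 = 0)
y(E, A) = E/A (y(E, A) = (2*E)/((2*A)) = (2*E)*(1/(2*A)) = E/A)
W + y(c, Q(D(-4, O(-5, -3)))) = 0 - 57/4 = -57/4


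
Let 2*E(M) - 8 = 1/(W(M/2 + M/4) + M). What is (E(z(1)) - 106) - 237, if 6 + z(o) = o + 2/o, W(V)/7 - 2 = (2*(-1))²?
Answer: -26441/78 ≈ -338.99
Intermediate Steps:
W(V) = 42 (W(V) = 14 + 7*(2*(-1))² = 14 + 7*(-2)² = 14 + 7*4 = 14 + 28 = 42)
z(o) = -6 + o + 2/o (z(o) = -6 + (o + 2/o) = -6 + o + 2/o)
E(M) = 4 + 1/(2*(42 + M))
(E(z(1)) - 106) - 237 = ((337 + 8*(-6 + 1 + 2/1))/(2*(42 + (-6 + 1 + 2/1))) - 106) - 237 = ((337 + 8*(-6 + 1 + 2*1))/(2*(42 + (-6 + 1 + 2*1))) - 106) - 237 = ((337 + 8*(-6 + 1 + 2))/(2*(42 + (-6 + 1 + 2))) - 106) - 237 = ((337 + 8*(-3))/(2*(42 - 3)) - 106) - 237 = ((½)*(337 - 24)/39 - 106) - 237 = ((½)*(1/39)*313 - 106) - 237 = (313/78 - 106) - 237 = -7955/78 - 237 = -26441/78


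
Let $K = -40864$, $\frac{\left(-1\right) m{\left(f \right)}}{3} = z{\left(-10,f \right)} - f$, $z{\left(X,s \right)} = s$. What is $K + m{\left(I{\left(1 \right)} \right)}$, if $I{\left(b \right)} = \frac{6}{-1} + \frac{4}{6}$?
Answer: $-40864$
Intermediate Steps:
$I{\left(b \right)} = - \frac{16}{3}$ ($I{\left(b \right)} = 6 \left(-1\right) + 4 \cdot \frac{1}{6} = -6 + \frac{2}{3} = - \frac{16}{3}$)
$m{\left(f \right)} = 0$ ($m{\left(f \right)} = - 3 \left(f - f\right) = \left(-3\right) 0 = 0$)
$K + m{\left(I{\left(1 \right)} \right)} = -40864 + 0 = -40864$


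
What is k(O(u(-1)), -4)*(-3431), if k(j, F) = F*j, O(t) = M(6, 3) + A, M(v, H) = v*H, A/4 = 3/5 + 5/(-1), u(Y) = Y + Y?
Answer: 27448/5 ≈ 5489.6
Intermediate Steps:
u(Y) = 2*Y
A = -88/5 (A = 4*(3/5 + 5/(-1)) = 4*(3*(⅕) + 5*(-1)) = 4*(⅗ - 5) = 4*(-22/5) = -88/5 ≈ -17.600)
M(v, H) = H*v
O(t) = ⅖ (O(t) = 3*6 - 88/5 = 18 - 88/5 = ⅖)
k(O(u(-1)), -4)*(-3431) = -4*⅖*(-3431) = -8/5*(-3431) = 27448/5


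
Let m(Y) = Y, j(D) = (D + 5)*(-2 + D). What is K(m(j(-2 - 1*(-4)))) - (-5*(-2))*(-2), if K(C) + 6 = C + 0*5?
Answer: 14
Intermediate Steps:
j(D) = (-2 + D)*(5 + D) (j(D) = (5 + D)*(-2 + D) = (-2 + D)*(5 + D))
K(C) = -6 + C (K(C) = -6 + (C + 0*5) = -6 + (C + 0) = -6 + C)
K(m(j(-2 - 1*(-4)))) - (-5*(-2))*(-2) = (-6 + (-10 + (-2 - 1*(-4))² + 3*(-2 - 1*(-4)))) - (-5*(-2))*(-2) = (-6 + (-10 + (-2 + 4)² + 3*(-2 + 4))) - 10*(-2) = (-6 + (-10 + 2² + 3*2)) - 1*(-20) = (-6 + (-10 + 4 + 6)) + 20 = (-6 + 0) + 20 = -6 + 20 = 14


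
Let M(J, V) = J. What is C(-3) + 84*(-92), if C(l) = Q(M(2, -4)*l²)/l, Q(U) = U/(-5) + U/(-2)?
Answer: -38619/5 ≈ -7723.8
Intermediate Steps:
Q(U) = -7*U/10 (Q(U) = U*(-⅕) + U*(-½) = -U/5 - U/2 = -7*U/10)
C(l) = -7*l/5 (C(l) = (-7*l²/5)/l = -7*l/5)
C(-3) + 84*(-92) = -7/5*(-3) + 84*(-92) = 21/5 - 7728 = -38619/5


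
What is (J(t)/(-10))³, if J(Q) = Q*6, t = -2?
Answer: 216/125 ≈ 1.7280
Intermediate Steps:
J(Q) = 6*Q
(J(t)/(-10))³ = ((6*(-2))/(-10))³ = (-12*(-⅒))³ = (6/5)³ = 216/125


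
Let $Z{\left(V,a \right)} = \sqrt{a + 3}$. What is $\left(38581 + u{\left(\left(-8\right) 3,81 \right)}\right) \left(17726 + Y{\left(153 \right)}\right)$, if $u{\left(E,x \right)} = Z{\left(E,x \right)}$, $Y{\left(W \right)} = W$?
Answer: $689789699 + 35758 \sqrt{21} \approx 6.8995 \cdot 10^{8}$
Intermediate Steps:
$Z{\left(V,a \right)} = \sqrt{3 + a}$
$u{\left(E,x \right)} = \sqrt{3 + x}$
$\left(38581 + u{\left(\left(-8\right) 3,81 \right)}\right) \left(17726 + Y{\left(153 \right)}\right) = \left(38581 + \sqrt{3 + 81}\right) \left(17726 + 153\right) = \left(38581 + \sqrt{84}\right) 17879 = \left(38581 + 2 \sqrt{21}\right) 17879 = 689789699 + 35758 \sqrt{21}$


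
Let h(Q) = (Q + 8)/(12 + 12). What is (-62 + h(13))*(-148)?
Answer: 18093/2 ≈ 9046.5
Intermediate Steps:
h(Q) = ⅓ + Q/24 (h(Q) = (8 + Q)/24 = (8 + Q)*(1/24) = ⅓ + Q/24)
(-62 + h(13))*(-148) = (-62 + (⅓ + (1/24)*13))*(-148) = (-62 + (⅓ + 13/24))*(-148) = (-62 + 7/8)*(-148) = -489/8*(-148) = 18093/2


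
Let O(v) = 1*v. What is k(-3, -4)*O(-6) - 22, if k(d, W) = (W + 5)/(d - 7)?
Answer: -107/5 ≈ -21.400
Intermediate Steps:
O(v) = v
k(d, W) = (5 + W)/(-7 + d)
k(-3, -4)*O(-6) - 22 = ((5 - 4)/(-7 - 3))*(-6) - 22 = (1/(-10))*(-6) - 22 = -⅒*1*(-6) - 22 = -⅒*(-6) - 22 = ⅗ - 22 = -107/5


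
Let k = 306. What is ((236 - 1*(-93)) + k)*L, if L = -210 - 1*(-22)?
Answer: -119380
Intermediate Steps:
L = -188 (L = -210 + 22 = -188)
((236 - 1*(-93)) + k)*L = ((236 - 1*(-93)) + 306)*(-188) = ((236 + 93) + 306)*(-188) = (329 + 306)*(-188) = 635*(-188) = -119380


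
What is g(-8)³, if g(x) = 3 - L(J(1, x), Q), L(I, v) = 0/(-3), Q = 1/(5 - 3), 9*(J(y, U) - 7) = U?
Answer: 27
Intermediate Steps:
J(y, U) = 7 + U/9
Q = ½ (Q = 1/2 = ½ ≈ 0.50000)
L(I, v) = 0 (L(I, v) = 0*(-⅓) = 0)
g(x) = 3 (g(x) = 3 - 1*0 = 3 + 0 = 3)
g(-8)³ = 3³ = 27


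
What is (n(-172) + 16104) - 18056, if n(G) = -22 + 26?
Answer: -1948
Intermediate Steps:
n(G) = 4
(n(-172) + 16104) - 18056 = (4 + 16104) - 18056 = 16108 - 18056 = -1948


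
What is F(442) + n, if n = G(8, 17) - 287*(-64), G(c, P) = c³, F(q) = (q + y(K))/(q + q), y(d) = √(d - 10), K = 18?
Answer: 37761/2 + √2/442 ≈ 18881.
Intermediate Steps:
y(d) = √(-10 + d)
F(q) = (q + 2*√2)/(2*q) (F(q) = (q + √(-10 + 18))/(q + q) = (q + √8)/((2*q)) = (q + 2*√2)*(1/(2*q)) = (q + 2*√2)/(2*q))
n = 18880 (n = 8³ - 287*(-64) = 512 + 18368 = 18880)
F(442) + n = (√2 + (½)*442)/442 + 18880 = (√2 + 221)/442 + 18880 = (221 + √2)/442 + 18880 = (½ + √2/442) + 18880 = 37761/2 + √2/442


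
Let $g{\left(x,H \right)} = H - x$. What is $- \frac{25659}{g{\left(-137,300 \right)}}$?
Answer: $- \frac{25659}{437} \approx -58.716$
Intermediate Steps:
$- \frac{25659}{g{\left(-137,300 \right)}} = - \frac{25659}{300 - -137} = - \frac{25659}{300 + 137} = - \frac{25659}{437}$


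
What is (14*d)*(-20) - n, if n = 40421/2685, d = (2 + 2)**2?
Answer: -12069221/2685 ≈ -4495.1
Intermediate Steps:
d = 16 (d = 4**2 = 16)
n = 40421/2685 (n = 40421*(1/2685) = 40421/2685 ≈ 15.054)
(14*d)*(-20) - n = (14*16)*(-20) - 1*40421/2685 = 224*(-20) - 40421/2685 = -4480 - 40421/2685 = -12069221/2685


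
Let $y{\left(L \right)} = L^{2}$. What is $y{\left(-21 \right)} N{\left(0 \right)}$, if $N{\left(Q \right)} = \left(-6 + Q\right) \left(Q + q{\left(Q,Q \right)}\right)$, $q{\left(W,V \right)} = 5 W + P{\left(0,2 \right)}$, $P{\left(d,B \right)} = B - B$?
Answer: $0$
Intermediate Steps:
$P{\left(d,B \right)} = 0$
$q{\left(W,V \right)} = 5 W$ ($q{\left(W,V \right)} = 5 W + 0 = 5 W$)
$N{\left(Q \right)} = 6 Q \left(-6 + Q\right)$ ($N{\left(Q \right)} = \left(-6 + Q\right) \left(Q + 5 Q\right) = \left(-6 + Q\right) 6 Q = 6 Q \left(-6 + Q\right)$)
$y{\left(-21 \right)} N{\left(0 \right)} = \left(-21\right)^{2} \cdot 6 \cdot 0 \left(-6 + 0\right) = 441 \cdot 6 \cdot 0 \left(-6\right) = 441 \cdot 0 = 0$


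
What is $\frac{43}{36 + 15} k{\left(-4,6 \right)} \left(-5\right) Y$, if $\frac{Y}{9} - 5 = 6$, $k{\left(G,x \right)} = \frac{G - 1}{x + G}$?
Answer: $\frac{35475}{34} \approx 1043.4$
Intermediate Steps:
$k{\left(G,x \right)} = \frac{-1 + G}{G + x}$
$Y = 99$ ($Y = 45 + 9 \cdot 6 = 45 + 54 = 99$)
$\frac{43}{36 + 15} k{\left(-4,6 \right)} \left(-5\right) Y = \frac{43}{36 + 15} \frac{-1 - 4}{-4 + 6} \left(-5\right) 99 = \frac{43}{51} \cdot \frac{1}{2} \left(-5\right) \left(-5\right) 99 = 43 \cdot \frac{1}{51} \cdot \frac{1}{2} \left(-5\right) \left(-5\right) 99 = \frac{43 \left(- \frac{5}{2}\right) \left(-5\right) 99}{51} = \frac{43 \cdot \frac{25}{2} \cdot 99}{51} = \frac{43}{51} \cdot \frac{2475}{2} = \frac{35475}{34}$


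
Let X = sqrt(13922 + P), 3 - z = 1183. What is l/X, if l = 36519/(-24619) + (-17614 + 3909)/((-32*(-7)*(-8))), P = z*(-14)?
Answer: 38851621*sqrt(30442)/191859609088 ≈ 0.035331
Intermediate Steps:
z = -1180 (z = 3 - 1*1183 = 3 - 1183 = -1180)
P = 16520 (P = -1180*(-14) = 16520)
X = sqrt(30442) (X = sqrt(13922 + 16520) = sqrt(30442) ≈ 174.48)
l = 38851621/6302464 (l = 36519*(-1/24619) - 13705/(224*(-8)) = -5217/3517 - 13705/(-1792) = -5217/3517 - 13705*(-1/1792) = -5217/3517 + 13705/1792 = 38851621/6302464 ≈ 6.1645)
l/X = 38851621/(6302464*(sqrt(30442))) = 38851621*(sqrt(30442)/30442)/6302464 = 38851621*sqrt(30442)/191859609088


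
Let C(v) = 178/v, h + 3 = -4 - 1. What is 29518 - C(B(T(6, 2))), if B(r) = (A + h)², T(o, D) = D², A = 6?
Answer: 58947/2 ≈ 29474.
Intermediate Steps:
h = -8 (h = -3 + (-4 - 1) = -3 - 5 = -8)
B(r) = 4 (B(r) = (6 - 8)² = (-2)² = 4)
29518 - C(B(T(6, 2))) = 29518 - 178/4 = 29518 - 1*89/2 = 29518 - 89/2 = 58947/2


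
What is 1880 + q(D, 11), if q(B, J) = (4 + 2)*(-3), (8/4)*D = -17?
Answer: 1862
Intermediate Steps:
D = -17/2 (D = (½)*(-17) = -17/2 ≈ -8.5000)
q(B, J) = -18 (q(B, J) = 6*(-3) = -18)
1880 + q(D, 11) = 1880 - 18 = 1862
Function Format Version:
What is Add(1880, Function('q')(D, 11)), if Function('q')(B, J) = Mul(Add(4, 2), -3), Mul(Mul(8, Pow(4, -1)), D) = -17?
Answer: 1862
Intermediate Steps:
D = Rational(-17, 2) (D = Mul(Rational(1, 2), -17) = Rational(-17, 2) ≈ -8.5000)
Function('q')(B, J) = -18 (Function('q')(B, J) = Mul(6, -3) = -18)
Add(1880, Function('q')(D, 11)) = Add(1880, -18) = 1862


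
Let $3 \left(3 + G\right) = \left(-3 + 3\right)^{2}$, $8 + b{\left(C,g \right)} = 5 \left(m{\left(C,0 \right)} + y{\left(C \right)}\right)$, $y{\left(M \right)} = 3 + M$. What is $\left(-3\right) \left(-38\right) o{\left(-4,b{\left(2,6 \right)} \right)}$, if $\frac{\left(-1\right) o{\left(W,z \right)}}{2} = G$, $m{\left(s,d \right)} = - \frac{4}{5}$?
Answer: $684$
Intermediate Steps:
$m{\left(s,d \right)} = - \frac{4}{5}$ ($m{\left(s,d \right)} = \left(-4\right) \frac{1}{5} = - \frac{4}{5}$)
$b{\left(C,g \right)} = 3 + 5 C$ ($b{\left(C,g \right)} = -8 + 5 \left(- \frac{4}{5} + \left(3 + C\right)\right) = -8 + 5 \left(\frac{11}{5} + C\right) = -8 + \left(11 + 5 C\right) = 3 + 5 C$)
$G = -3$ ($G = -3 + \frac{\left(-3 + 3\right)^{2}}{3} = -3 + \frac{0^{2}}{3} = -3 + \frac{1}{3} \cdot 0 = -3 + 0 = -3$)
$o{\left(W,z \right)} = 6$ ($o{\left(W,z \right)} = \left(-2\right) \left(-3\right) = 6$)
$\left(-3\right) \left(-38\right) o{\left(-4,b{\left(2,6 \right)} \right)} = \left(-3\right) \left(-38\right) 6 = 114 \cdot 6 = 684$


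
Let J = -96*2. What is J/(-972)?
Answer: 16/81 ≈ 0.19753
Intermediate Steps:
J = -192
J/(-972) = -192/(-972) = -192*(-1/972) = 16/81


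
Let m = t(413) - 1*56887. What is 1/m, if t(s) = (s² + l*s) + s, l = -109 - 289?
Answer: -1/50279 ≈ -1.9889e-5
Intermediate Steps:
l = -398
t(s) = s² - 397*s (t(s) = (s² - 398*s) + s = s² - 397*s)
m = -50279 (m = 413*(-397 + 413) - 1*56887 = 413*16 - 56887 = 6608 - 56887 = -50279)
1/m = 1/(-50279) = -1/50279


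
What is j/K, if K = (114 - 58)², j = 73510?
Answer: 36755/1568 ≈ 23.441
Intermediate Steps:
K = 3136 (K = 56² = 3136)
j/K = 73510/3136 = 73510*(1/3136) = 36755/1568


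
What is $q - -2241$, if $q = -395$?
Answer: $1846$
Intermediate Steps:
$q - -2241 = -395 - -2241 = -395 + 2241 = 1846$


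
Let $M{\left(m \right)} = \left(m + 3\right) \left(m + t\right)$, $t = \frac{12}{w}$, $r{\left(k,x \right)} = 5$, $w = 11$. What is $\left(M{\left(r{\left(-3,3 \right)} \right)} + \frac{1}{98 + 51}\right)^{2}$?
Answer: $\frac{6380015625}{2686321} \approx 2375.0$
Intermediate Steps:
$t = \frac{12}{11} \approx 1.0909$
$M{\left(m \right)} = \left(3 + m\right) \left(\frac{12}{11} + m\right)$ ($M{\left(m \right)} = \left(m + 3\right) \left(m + \frac{12}{11}\right) = \left(3 + m\right) \left(\frac{12}{11} + m\right)$)
$\left(M{\left(r{\left(-3,3 \right)} \right)} + \frac{1}{98 + 51}\right)^{2} = \left(\left(\frac{36}{11} + 5^{2} + \frac{45}{11} \cdot 5\right) + \frac{1}{98 + 51}\right)^{2} = \left(\left(\frac{36}{11} + 25 + \frac{225}{11}\right) + \frac{1}{149}\right)^{2} = \left(\frac{536}{11} + \frac{1}{149}\right)^{2} = \left(\frac{79875}{1639}\right)^{2} = \frac{6380015625}{2686321}$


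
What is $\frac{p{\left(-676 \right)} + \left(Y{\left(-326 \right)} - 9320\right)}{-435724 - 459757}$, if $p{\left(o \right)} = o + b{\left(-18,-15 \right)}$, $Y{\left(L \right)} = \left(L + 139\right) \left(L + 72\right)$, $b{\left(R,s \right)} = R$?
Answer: $- \frac{37484}{895481} \approx -0.041859$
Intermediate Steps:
$Y{\left(L \right)} = \left(72 + L\right) \left(139 + L\right)$ ($Y{\left(L \right)} = \left(139 + L\right) \left(72 + L\right) = \left(72 + L\right) \left(139 + L\right)$)
$p{\left(o \right)} = -18 + o$ ($p{\left(o \right)} = o - 18 = -18 + o$)
$\frac{p{\left(-676 \right)} + \left(Y{\left(-326 \right)} - 9320\right)}{-435724 - 459757} = \frac{\left(-18 - 676\right) + \left(\left(10008 + \left(-326\right)^{2} + 211 \left(-326\right)\right) - 9320\right)}{-435724 - 459757} = \frac{-694 + \left(\left(10008 + 106276 - 68786\right) - 9320\right)}{-895481} = \left(-694 + \left(47498 - 9320\right)\right) \left(- \frac{1}{895481}\right) = \left(-694 + 38178\right) \left(- \frac{1}{895481}\right) = 37484 \left(- \frac{1}{895481}\right) = - \frac{37484}{895481}$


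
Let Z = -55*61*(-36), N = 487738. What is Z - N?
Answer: -366958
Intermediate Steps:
Z = 120780 (Z = -3355*(-36) = 120780)
Z - N = 120780 - 1*487738 = 120780 - 487738 = -366958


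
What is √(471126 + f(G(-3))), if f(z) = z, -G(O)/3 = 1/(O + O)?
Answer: √1884506/2 ≈ 686.39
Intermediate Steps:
G(O) = -3/(2*O) (G(O) = -3/(O + O) = -3*1/(2*O) = -3/(2*O))
√(471126 + f(G(-3))) = √(471126 - 3/2/(-3)) = √(471126 - 3/2*(-⅓)) = √(471126 + ½) = √(942253/2) = √1884506/2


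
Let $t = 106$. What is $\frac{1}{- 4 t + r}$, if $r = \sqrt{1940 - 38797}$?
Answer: $- \frac{424}{216633} - \frac{i \sqrt{36857}}{216633} \approx -0.0019572 - 0.00088621 i$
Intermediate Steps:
$r = i \sqrt{36857}$ ($r = \sqrt{-36857} = i \sqrt{36857} \approx 191.98 i$)
$\frac{1}{- 4 t + r} = \frac{1}{\left(-4\right) 106 + i \sqrt{36857}} = \frac{1}{-424 + i \sqrt{36857}}$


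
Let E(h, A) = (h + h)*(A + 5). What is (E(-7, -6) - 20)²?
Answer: 36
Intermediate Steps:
E(h, A) = 2*h*(5 + A) (E(h, A) = (2*h)*(5 + A) = 2*h*(5 + A))
(E(-7, -6) - 20)² = (2*(-7)*(5 - 6) - 20)² = (2*(-7)*(-1) - 20)² = (14 - 20)² = (-6)² = 36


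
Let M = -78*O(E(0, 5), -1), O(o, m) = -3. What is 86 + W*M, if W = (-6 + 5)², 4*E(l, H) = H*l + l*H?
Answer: 320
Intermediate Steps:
E(l, H) = H*l/2 (E(l, H) = (H*l + l*H)/4 = (H*l + H*l)/4 = (2*H*l)/4 = H*l/2)
W = 1 (W = (-1)² = 1)
M = 234 (M = -78*(-3) = 234)
86 + W*M = 86 + 1*234 = 86 + 234 = 320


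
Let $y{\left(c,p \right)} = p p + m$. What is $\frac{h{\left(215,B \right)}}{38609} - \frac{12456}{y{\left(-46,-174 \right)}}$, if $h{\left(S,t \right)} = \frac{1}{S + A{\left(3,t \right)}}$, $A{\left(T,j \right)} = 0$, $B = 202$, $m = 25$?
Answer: $- \frac{103396416059}{251526631435} \approx -0.41108$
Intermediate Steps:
$h{\left(S,t \right)} = \frac{1}{S}$ ($h{\left(S,t \right)} = \frac{1}{S + 0} = \frac{1}{S}$)
$y{\left(c,p \right)} = 25 + p^{2}$ ($y{\left(c,p \right)} = p p + 25 = p^{2} + 25 = 25 + p^{2}$)
$\frac{h{\left(215,B \right)}}{38609} - \frac{12456}{y{\left(-46,-174 \right)}} = \frac{1}{215 \cdot 38609} - \frac{12456}{25 + \left(-174\right)^{2}} = \frac{1}{215} \cdot \frac{1}{38609} - \frac{12456}{25 + 30276} = \frac{1}{8300935} - \frac{12456}{30301} = - \frac{103396416059}{251526631435}$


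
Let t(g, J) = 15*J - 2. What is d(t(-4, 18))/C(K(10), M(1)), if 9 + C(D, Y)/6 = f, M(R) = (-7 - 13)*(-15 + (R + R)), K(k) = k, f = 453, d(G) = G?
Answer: 67/666 ≈ 0.10060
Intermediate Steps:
t(g, J) = -2 + 15*J
M(R) = 300 - 40*R (M(R) = -20*(-15 + 2*R) = 300 - 40*R)
C(D, Y) = 2664 (C(D, Y) = -54 + 6*453 = -54 + 2718 = 2664)
d(t(-4, 18))/C(K(10), M(1)) = (-2 + 15*18)/2664 = (-2 + 270)*(1/2664) = 268*(1/2664) = 67/666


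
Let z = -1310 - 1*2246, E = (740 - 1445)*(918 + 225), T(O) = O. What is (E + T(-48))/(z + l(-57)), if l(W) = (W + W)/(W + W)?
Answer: 268621/1185 ≈ 226.68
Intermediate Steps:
l(W) = 1 (l(W) = (2*W)/((2*W)) = (2*W)*(1/(2*W)) = 1)
E = -805815 (E = -705*1143 = -805815)
z = -3556 (z = -1310 - 2246 = -3556)
(E + T(-48))/(z + l(-57)) = (-805815 - 48)/(-3556 + 1) = -805863/(-3555) = -805863*(-1/3555) = 268621/1185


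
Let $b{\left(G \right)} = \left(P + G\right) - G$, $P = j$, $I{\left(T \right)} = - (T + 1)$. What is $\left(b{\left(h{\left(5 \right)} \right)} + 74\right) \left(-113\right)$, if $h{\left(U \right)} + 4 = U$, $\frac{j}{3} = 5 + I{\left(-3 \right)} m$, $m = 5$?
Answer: $-13447$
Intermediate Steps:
$I{\left(T \right)} = -1 - T$ ($I{\left(T \right)} = - (1 + T) = -1 - T$)
$j = 45$ ($j = 3 \left(5 + \left(-1 - -3\right) 5\right) = 3 \left(5 + \left(-1 + 3\right) 5\right) = 3 \left(5 + 2 \cdot 5\right) = 3 \left(5 + 10\right) = 3 \cdot 15 = 45$)
$P = 45$
$h{\left(U \right)} = -4 + U$
$b{\left(G \right)} = 45$ ($b{\left(G \right)} = \left(45 + G\right) - G = 45$)
$\left(b{\left(h{\left(5 \right)} \right)} + 74\right) \left(-113\right) = \left(45 + 74\right) \left(-113\right) = 119 \left(-113\right) = -13447$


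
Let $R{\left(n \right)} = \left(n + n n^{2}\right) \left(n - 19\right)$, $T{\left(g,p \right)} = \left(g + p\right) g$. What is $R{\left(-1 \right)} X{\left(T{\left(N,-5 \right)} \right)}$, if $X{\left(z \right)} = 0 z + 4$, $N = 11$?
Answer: $160$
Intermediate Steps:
$T{\left(g,p \right)} = g \left(g + p\right)$
$X{\left(z \right)} = 4$ ($X{\left(z \right)} = 0 + 4 = 4$)
$R{\left(n \right)} = \left(-19 + n\right) \left(n + n^{3}\right)$ ($R{\left(n \right)} = \left(n + n^{3}\right) \left(-19 + n\right) = \left(-19 + n\right) \left(n + n^{3}\right)$)
$R{\left(-1 \right)} X{\left(T{\left(N,-5 \right)} \right)} = - (-19 - 1 + \left(-1\right)^{3} - 19 \left(-1\right)^{2}) 4 = - (-19 - 1 - 1 - 19) 4 = \left(-1\right) \left(-40\right) 4 = 40 \cdot 4 = 160$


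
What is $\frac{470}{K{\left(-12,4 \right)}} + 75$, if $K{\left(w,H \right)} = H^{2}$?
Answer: $\frac{835}{8} \approx 104.38$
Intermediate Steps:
$\frac{470}{K{\left(-12,4 \right)}} + 75 = \frac{470}{4^{2}} + 75 = \frac{470}{16} + 75 = 470 \cdot \frac{1}{16} + 75 = \frac{235}{8} + 75 = \frac{835}{8}$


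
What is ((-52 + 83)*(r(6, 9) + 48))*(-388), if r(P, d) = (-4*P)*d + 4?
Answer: 1972592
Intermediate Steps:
r(P, d) = 4 - 4*P*d (r(P, d) = -4*P*d + 4 = 4 - 4*P*d)
((-52 + 83)*(r(6, 9) + 48))*(-388) = ((-52 + 83)*((4 - 4*6*9) + 48))*(-388) = (31*((4 - 216) + 48))*(-388) = (31*(-212 + 48))*(-388) = (31*(-164))*(-388) = -5084*(-388) = 1972592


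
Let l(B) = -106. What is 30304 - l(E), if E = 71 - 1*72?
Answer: 30410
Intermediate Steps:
E = -1 (E = 71 - 72 = -1)
30304 - l(E) = 30304 - 1*(-106) = 30304 + 106 = 30410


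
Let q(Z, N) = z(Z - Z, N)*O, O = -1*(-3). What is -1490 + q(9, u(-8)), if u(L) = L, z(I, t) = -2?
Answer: -1496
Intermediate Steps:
O = 3
q(Z, N) = -6 (q(Z, N) = -2*3 = -6)
-1490 + q(9, u(-8)) = -1490 - 6 = -1496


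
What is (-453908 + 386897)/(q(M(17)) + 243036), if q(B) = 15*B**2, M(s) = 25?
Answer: -22337/84137 ≈ -0.26548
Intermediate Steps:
(-453908 + 386897)/(q(M(17)) + 243036) = (-453908 + 386897)/(15*25**2 + 243036) = -67011/(15*625 + 243036) = -67011/(9375 + 243036) = -67011/252411 = -67011*1/252411 = -22337/84137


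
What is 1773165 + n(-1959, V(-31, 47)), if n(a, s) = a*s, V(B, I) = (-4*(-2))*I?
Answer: 1036581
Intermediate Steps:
V(B, I) = 8*I
1773165 + n(-1959, V(-31, 47)) = 1773165 - 15672*47 = 1773165 - 1959*376 = 1773165 - 736584 = 1036581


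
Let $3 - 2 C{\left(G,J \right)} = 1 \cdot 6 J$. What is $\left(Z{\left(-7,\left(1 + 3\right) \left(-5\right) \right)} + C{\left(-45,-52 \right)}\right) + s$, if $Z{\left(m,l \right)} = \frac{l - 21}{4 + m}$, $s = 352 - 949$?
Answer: $- \frac{2555}{6} \approx -425.83$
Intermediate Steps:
$s = -597$
$Z{\left(m,l \right)} = \frac{-21 + l}{4 + m}$
$C{\left(G,J \right)} = \frac{3}{2} - 3 J$ ($C{\left(G,J \right)} = \frac{3}{2} - \frac{1 \cdot 6 J}{2} = \frac{3}{2} - \frac{6 J}{2} = \frac{3}{2} - 3 J$)
$\left(Z{\left(-7,\left(1 + 3\right) \left(-5\right) \right)} + C{\left(-45,-52 \right)}\right) + s = \left(\frac{-21 + \left(1 + 3\right) \left(-5\right)}{4 - 7} + \left(\frac{3}{2} - -156\right)\right) - 597 = \left(\frac{-21 + 4 \left(-5\right)}{-3} + \left(\frac{3}{2} + 156\right)\right) - 597 = \left(- \frac{-21 - 20}{3} + \frac{315}{2}\right) - 597 = \left(\left(- \frac{1}{3}\right) \left(-41\right) + \frac{315}{2}\right) - 597 = \left(\frac{41}{3} + \frac{315}{2}\right) - 597 = \frac{1027}{6} - 597 = - \frac{2555}{6}$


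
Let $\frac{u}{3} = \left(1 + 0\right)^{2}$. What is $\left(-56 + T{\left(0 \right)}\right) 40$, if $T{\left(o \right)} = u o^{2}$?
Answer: $-2240$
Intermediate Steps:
$u = 3$ ($u = 3 \left(1 + 0\right)^{2} = 3 \cdot 1^{2} = 3 \cdot 1 = 3$)
$T{\left(o \right)} = 3 o^{2}$
$\left(-56 + T{\left(0 \right)}\right) 40 = \left(-56 + 3 \cdot 0^{2}\right) 40 = \left(-56 + 3 \cdot 0\right) 40 = \left(-56 + 0\right) 40 = \left(-56\right) 40 = -2240$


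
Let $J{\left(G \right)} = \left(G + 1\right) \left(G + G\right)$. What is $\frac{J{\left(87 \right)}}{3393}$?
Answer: $\frac{176}{39} \approx 4.5128$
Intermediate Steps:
$J{\left(G \right)} = 2 G \left(1 + G\right)$ ($J{\left(G \right)} = \left(1 + G\right) 2 G = 2 G \left(1 + G\right)$)
$\frac{J{\left(87 \right)}}{3393} = \frac{2 \cdot 87 \left(1 + 87\right)}{3393} = 2 \cdot 87 \cdot 88 \cdot \frac{1}{3393} = 15312 \cdot \frac{1}{3393} = \frac{176}{39}$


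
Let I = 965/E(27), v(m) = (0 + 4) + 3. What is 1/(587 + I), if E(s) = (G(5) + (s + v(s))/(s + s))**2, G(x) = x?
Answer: 23104/14265533 ≈ 0.0016196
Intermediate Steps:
v(m) = 7 (v(m) = 4 + 3 = 7)
E(s) = (5 + (7 + s)/(2*s))**2 (E(s) = (5 + (s + 7)/(s + s))**2 = (5 + (7 + s)/((2*s)))**2 = (5 + (7 + s)*(1/(2*s)))**2 = (5 + (7 + s)/(2*s))**2)
I = 703485/23104 (I = 965/(((1/4)*(7 + 11*27)**2/27**2)) = 965/(((1/4)*(1/729)*(7 + 297)**2)) = 965/(((1/4)*(1/729)*304**2)) = 965/(((1/4)*(1/729)*92416)) = 965/(23104/729) = 965*(729/23104) = 703485/23104 ≈ 30.449)
1/(587 + I) = 1/(587 + 703485/23104) = 1/(14265533/23104) = 23104/14265533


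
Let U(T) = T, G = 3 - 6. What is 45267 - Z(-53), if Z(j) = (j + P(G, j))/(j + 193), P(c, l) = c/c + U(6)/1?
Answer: 3168713/70 ≈ 45267.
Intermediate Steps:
G = -3
P(c, l) = 7 (P(c, l) = c/c + 6/1 = 1 + 6*1 = 1 + 6 = 7)
Z(j) = (7 + j)/(193 + j) (Z(j) = (j + 7)/(j + 193) = (7 + j)/(193 + j))
45267 - Z(-53) = 45267 - (7 - 53)/(193 - 53) = 45267 - (-46)/140 = 45267 - 1*(-23/70) = 45267 + 23/70 = 3168713/70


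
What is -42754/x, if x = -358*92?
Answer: 21377/16468 ≈ 1.2981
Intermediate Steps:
x = -32936
-42754/x = -42754/(-32936) = -42754*(-1/32936) = 21377/16468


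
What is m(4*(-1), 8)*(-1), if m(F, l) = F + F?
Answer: 8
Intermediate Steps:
m(F, l) = 2*F
m(4*(-1), 8)*(-1) = (2*(4*(-1)))*(-1) = (2*(-4))*(-1) = -8*(-1) = 8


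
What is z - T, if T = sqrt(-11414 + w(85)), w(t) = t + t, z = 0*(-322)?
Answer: -2*I*sqrt(2811) ≈ -106.04*I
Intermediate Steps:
z = 0
w(t) = 2*t
T = 2*I*sqrt(2811) (T = sqrt(-11414 + 2*85) = sqrt(-11414 + 170) = sqrt(-11244) = 2*I*sqrt(2811) ≈ 106.04*I)
z - T = 0 - 2*I*sqrt(2811) = -2*I*sqrt(2811)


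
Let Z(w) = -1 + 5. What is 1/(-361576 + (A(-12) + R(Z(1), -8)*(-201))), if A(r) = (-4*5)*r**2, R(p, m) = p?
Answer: -1/365260 ≈ -2.7378e-6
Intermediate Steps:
Z(w) = 4
A(r) = -20*r**2
1/(-361576 + (A(-12) + R(Z(1), -8)*(-201))) = 1/(-361576 + (-20*(-12)**2 + 4*(-201))) = 1/(-361576 + (-20*144 - 804)) = 1/(-361576 + (-2880 - 804)) = 1/(-361576 - 3684) = 1/(-365260) = -1/365260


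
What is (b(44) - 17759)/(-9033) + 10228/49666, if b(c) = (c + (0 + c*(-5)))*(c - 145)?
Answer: 45772601/224316489 ≈ 0.20405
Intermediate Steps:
b(c) = -4*c*(-145 + c) (b(c) = (c + (0 - 5*c))*(-145 + c) = (c - 5*c)*(-145 + c) = (-4*c)*(-145 + c) = -4*c*(-145 + c))
(b(44) - 17759)/(-9033) + 10228/49666 = (4*44*(145 - 1*44) - 17759)/(-9033) + 10228/49666 = (4*44*(145 - 44) - 17759)*(-1/9033) + 10228*(1/49666) = (4*44*101 - 17759)*(-1/9033) + 5114/24833 = (17776 - 17759)*(-1/9033) + 5114/24833 = 17*(-1/9033) + 5114/24833 = -17/9033 + 5114/24833 = 45772601/224316489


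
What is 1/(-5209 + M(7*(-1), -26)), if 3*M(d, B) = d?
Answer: -3/15634 ≈ -0.00019189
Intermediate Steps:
M(d, B) = d/3
1/(-5209 + M(7*(-1), -26)) = 1/(-5209 + (7*(-1))/3) = 1/(-5209 + (1/3)*(-7)) = 1/(-5209 - 7/3) = 1/(-15634/3) = -3/15634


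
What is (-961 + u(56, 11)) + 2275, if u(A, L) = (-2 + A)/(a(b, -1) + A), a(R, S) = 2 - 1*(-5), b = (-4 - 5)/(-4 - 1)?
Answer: 9204/7 ≈ 1314.9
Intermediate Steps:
b = 9/5 (b = -9/(-5) = -9*(-1/5) = 9/5 ≈ 1.8000)
a(R, S) = 7 (a(R, S) = 2 + 5 = 7)
u(A, L) = (-2 + A)/(7 + A)
(-961 + u(56, 11)) + 2275 = (-961 + (-2 + 56)/(7 + 56)) + 2275 = (-961 + 54/63) + 2275 = (-961 + (1/63)*54) + 2275 = (-961 + 6/7) + 2275 = -6721/7 + 2275 = 9204/7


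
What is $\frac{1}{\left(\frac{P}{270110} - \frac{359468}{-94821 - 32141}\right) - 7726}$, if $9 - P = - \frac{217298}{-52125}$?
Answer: $- \frac{893779707933750}{6902811445577600213} \approx -0.00012948$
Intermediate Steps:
$P = \frac{251827}{52125}$ ($P = 9 - - \frac{217298}{-52125} = 9 - \left(-217298\right) \left(- \frac{1}{52125}\right) = 9 - \frac{217298}{52125} = \frac{251827}{52125} \approx 4.8312$)
$\frac{1}{\left(\frac{P}{270110} - \frac{359468}{-94821 - 32141}\right) - 7726} = \frac{1}{\left(\frac{251827}{52125 \cdot 270110} - \frac{359468}{-94821 - 32141}\right) - 7726} = \frac{1}{\left(\frac{251827}{52125} \cdot \frac{1}{270110} - \frac{359468}{-126962}\right) + \left(-203503 + 195777\right)} = \frac{1}{\left(\frac{251827}{14079483750} - - \frac{179734}{63481}\right) - 7726} = \frac{1}{\left(\frac{251827}{14079483750} + \frac{179734}{63481}\right) - 7726} = \frac{1}{\frac{2530577918552287}{893779707933750} - 7726} = \frac{1}{- \frac{6902811445577600213}{893779707933750}} = - \frac{893779707933750}{6902811445577600213}$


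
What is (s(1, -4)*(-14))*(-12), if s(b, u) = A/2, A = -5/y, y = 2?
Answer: -210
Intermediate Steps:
A = -5/2 ≈ -2.5000
s(b, u) = -5/4 (s(b, u) = -5/2/2 = -5/2*½ = -5/4)
(s(1, -4)*(-14))*(-12) = -5/4*(-14)*(-12) = (35/2)*(-12) = -210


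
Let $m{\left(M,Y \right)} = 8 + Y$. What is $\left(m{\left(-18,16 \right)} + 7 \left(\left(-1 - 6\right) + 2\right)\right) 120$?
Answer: $-1320$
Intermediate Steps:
$\left(m{\left(-18,16 \right)} + 7 \left(\left(-1 - 6\right) + 2\right)\right) 120 = \left(\left(8 + 16\right) + 7 \left(\left(-1 - 6\right) + 2\right)\right) 120 = \left(24 + 7 \left(\left(-1 - 6\right) + 2\right)\right) 120 = \left(24 + 7 \left(-7 + 2\right)\right) 120 = \left(24 + 7 \left(-5\right)\right) 120 = \left(24 - 35\right) 120 = \left(-11\right) 120 = -1320$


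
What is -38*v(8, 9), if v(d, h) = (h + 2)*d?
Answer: -3344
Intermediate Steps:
v(d, h) = d*(2 + h) (v(d, h) = (2 + h)*d = d*(2 + h))
-38*v(8, 9) = -304*(2 + 9) = -304*11 = -38*88 = -3344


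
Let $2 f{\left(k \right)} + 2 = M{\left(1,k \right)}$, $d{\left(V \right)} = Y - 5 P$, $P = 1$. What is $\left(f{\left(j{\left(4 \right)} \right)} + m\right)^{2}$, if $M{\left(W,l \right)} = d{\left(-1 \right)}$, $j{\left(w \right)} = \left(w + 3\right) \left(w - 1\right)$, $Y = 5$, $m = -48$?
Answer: $2401$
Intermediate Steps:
$j{\left(w \right)} = \left(-1 + w\right) \left(3 + w\right)$ ($j{\left(w \right)} = \left(3 + w\right) \left(-1 + w\right) = \left(-1 + w\right) \left(3 + w\right)$)
$d{\left(V \right)} = 0$ ($d{\left(V \right)} = 5 - 5 = 0$)
$M{\left(W,l \right)} = 0$
$f{\left(k \right)} = -1$ ($f{\left(k \right)} = -1 + \frac{1}{2} \cdot 0 = -1 + 0 = -1$)
$\left(f{\left(j{\left(4 \right)} \right)} + m\right)^{2} = \left(-1 - 48\right)^{2} = \left(-49\right)^{2} = 2401$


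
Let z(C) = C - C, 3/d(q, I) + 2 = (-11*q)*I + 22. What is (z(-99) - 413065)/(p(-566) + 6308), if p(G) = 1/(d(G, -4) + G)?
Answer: -5817750793555/88844035992 ≈ -65.483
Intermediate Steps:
d(q, I) = 3/(20 - 11*I*q) (d(q, I) = 3/(-2 + ((-11*q)*I + 22)) = 3/(-2 + (-11*I*q + 22)) = 3/(-2 + (22 - 11*I*q)) = 3/(20 - 11*I*q))
z(C) = 0
p(G) = 1/(G - 3/(-20 - 44*G)) (p(G) = 1/(-3/(-20 + 11*(-4)*G) + G) = 1/(-3/(-20 - 44*G) + G) = 1/(G - 3/(-20 - 44*G)))
(z(-99) - 413065)/(p(-566) + 6308) = (0 - 413065)/(4*(5 + 11*(-566))/(3 + 4*(-566)*(5 + 11*(-566))) + 6308) = -413065/(4*(5 - 6226)/(3 + 4*(-566)*(5 - 6226)) + 6308) = -413065/(4*(-6221)/(3 + 4*(-566)*(-6221)) + 6308) = -413065/(4*(-6221)/(3 + 14084344) + 6308) = -413065/(4*(-6221)/14084347 + 6308) = -413065/(4*(1/14084347)*(-6221) + 6308) = -413065/(-24884/14084347 + 6308) = -413065/88844035992/14084347 = -413065*14084347/88844035992 = -5817750793555/88844035992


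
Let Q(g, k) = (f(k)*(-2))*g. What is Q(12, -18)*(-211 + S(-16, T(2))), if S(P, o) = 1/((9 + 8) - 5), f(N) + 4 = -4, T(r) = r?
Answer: -40496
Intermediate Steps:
f(N) = -8 (f(N) = -4 - 4 = -8)
S(P, o) = 1/12 (S(P, o) = 1/(17 - 5) = 1/12)
Q(g, k) = 16*g (Q(g, k) = (-8*(-2))*g = 16*g)
Q(12, -18)*(-211 + S(-16, T(2))) = (16*12)*(-211 + 1/12) = 192*(-2531/12) = -40496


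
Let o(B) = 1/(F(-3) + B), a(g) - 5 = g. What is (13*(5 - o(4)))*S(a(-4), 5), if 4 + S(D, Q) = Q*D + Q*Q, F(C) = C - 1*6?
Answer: 8788/5 ≈ 1757.6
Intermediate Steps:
a(g) = 5 + g
F(C) = -6 + C (F(C) = C - 6 = -6 + C)
S(D, Q) = -4 + Q² + D*Q (S(D, Q) = -4 + (Q*D + Q*Q) = -4 + (D*Q + Q²) = -4 + (Q² + D*Q) = -4 + Q² + D*Q)
o(B) = 1/(-9 + B) (o(B) = 1/((-6 - 3) + B) = 1/(-9 + B))
(13*(5 - o(4)))*S(a(-4), 5) = (13*(5 - 1/(-9 + 4)))*(-4 + 5² + (5 - 4)*5) = (13*(5 - 1/(-5)))*(-4 + 25 + 1*5) = (13*(5 - 1*(-⅕)))*(-4 + 25 + 5) = (13*(5 + ⅕))*26 = (13*(26/5))*26 = (338/5)*26 = 8788/5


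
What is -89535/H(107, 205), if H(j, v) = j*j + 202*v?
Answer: -89535/52859 ≈ -1.6938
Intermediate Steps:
H(j, v) = j² + 202*v
-89535/H(107, 205) = -89535/(107² + 202*205) = -89535/(11449 + 41410) = -89535/52859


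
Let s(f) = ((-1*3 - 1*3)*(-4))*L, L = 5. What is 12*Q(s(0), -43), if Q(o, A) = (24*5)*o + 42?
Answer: 173304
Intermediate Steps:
s(f) = 120 (s(f) = ((-1*3 - 1*3)*(-4))*5 = ((-3 - 3)*(-4))*5 = -6*(-4)*5 = 24*5 = 120)
Q(o, A) = 42 + 120*o (Q(o, A) = 120*o + 42 = 42 + 120*o)
12*Q(s(0), -43) = 12*(42 + 120*120) = 12*(42 + 14400) = 12*14442 = 173304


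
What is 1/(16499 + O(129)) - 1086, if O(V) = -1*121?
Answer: -17786507/16378 ≈ -1086.0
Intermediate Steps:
O(V) = -121
1/(16499 + O(129)) - 1086 = 1/(16499 - 121) - 1086 = 1/16378 - 1086 = -17786507/16378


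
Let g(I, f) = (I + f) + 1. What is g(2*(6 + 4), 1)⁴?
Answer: 234256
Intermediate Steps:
g(I, f) = 1 + I + f
g(2*(6 + 4), 1)⁴ = (1 + 2*(6 + 4) + 1)⁴ = (1 + 2*10 + 1)⁴ = (1 + 20 + 1)⁴ = 22⁴ = 234256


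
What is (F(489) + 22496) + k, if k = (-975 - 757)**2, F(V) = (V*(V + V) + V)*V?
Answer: 237121779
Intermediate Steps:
F(V) = V*(V + 2*V**2) (F(V) = (V*(2*V) + V)*V = (2*V**2 + V)*V = (V + 2*V**2)*V = V*(V + 2*V**2))
k = 2999824 (k = (-1732)**2 = 2999824)
(F(489) + 22496) + k = (489**2*(1 + 2*489) + 22496) + 2999824 = (239121*(1 + 978) + 22496) + 2999824 = (239121*979 + 22496) + 2999824 = (234099459 + 22496) + 2999824 = 234121955 + 2999824 = 237121779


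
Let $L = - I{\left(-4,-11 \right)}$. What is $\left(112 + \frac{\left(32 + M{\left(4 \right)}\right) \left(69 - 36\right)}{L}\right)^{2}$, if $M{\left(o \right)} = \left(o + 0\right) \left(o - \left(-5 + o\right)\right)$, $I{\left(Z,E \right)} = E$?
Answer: $71824$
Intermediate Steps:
$M{\left(o \right)} = 5 o$ ($M{\left(o \right)} = o 5 = 5 o$)
$L = 11$ ($L = \left(-1\right) \left(-11\right) = 11$)
$\left(112 + \frac{\left(32 + M{\left(4 \right)}\right) \left(69 - 36\right)}{L}\right)^{2} = \left(112 + \frac{\left(32 + 5 \cdot 4\right) \left(69 - 36\right)}{11}\right)^{2} = \left(112 + \left(32 + 20\right) 33 \cdot \frac{1}{11}\right)^{2} = \left(112 + 52 \cdot 33 \cdot \frac{1}{11}\right)^{2} = \left(112 + 1716 \cdot \frac{1}{11}\right)^{2} = \left(112 + 156\right)^{2} = 268^{2} = 71824$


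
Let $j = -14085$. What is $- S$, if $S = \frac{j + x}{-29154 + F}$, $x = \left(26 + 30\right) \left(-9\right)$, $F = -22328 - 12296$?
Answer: $- \frac{14589}{63778} \approx -0.22875$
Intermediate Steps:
$F = -34624$
$x = -504$ ($x = 56 \left(-9\right) = -504$)
$S = \frac{14589}{63778}$ ($S = \frac{-14085 - 504}{-29154 - 34624} = - \frac{14589}{-63778} = \left(-14589\right) \left(- \frac{1}{63778}\right) = \frac{14589}{63778} \approx 0.22875$)
$- S = \left(-1\right) \frac{14589}{63778} = - \frac{14589}{63778}$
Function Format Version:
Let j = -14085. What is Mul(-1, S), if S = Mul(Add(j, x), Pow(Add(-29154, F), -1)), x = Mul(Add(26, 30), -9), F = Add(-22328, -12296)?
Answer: Rational(-14589, 63778) ≈ -0.22875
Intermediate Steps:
F = -34624
x = -504 (x = Mul(56, -9) = -504)
S = Rational(14589, 63778) (S = Mul(Add(-14085, -504), Pow(Add(-29154, -34624), -1)) = Mul(-14589, Pow(-63778, -1)) = Mul(-14589, Rational(-1, 63778)) = Rational(14589, 63778) ≈ 0.22875)
Mul(-1, S) = Mul(-1, Rational(14589, 63778)) = Rational(-14589, 63778)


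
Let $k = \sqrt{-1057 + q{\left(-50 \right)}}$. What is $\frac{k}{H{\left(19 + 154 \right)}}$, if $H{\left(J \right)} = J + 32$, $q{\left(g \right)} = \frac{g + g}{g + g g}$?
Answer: $\frac{3 i \sqrt{5755}}{1435} \approx 0.1586 i$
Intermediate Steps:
$q{\left(g \right)} = \frac{2 g}{g + g^{2}}$
$H{\left(J \right)} = 32 + J$
$k = \frac{3 i \sqrt{5755}}{7}$ ($k = \sqrt{-1057 + \frac{2}{1 - 50}} = \sqrt{-1057 + \frac{2}{-49}} = \sqrt{-1057 + 2 \left(- \frac{1}{49}\right)} = \sqrt{-1057 - \frac{2}{49}} = \sqrt{- \frac{51795}{49}} = \frac{3 i \sqrt{5755}}{7} \approx 32.512 i$)
$\frac{k}{H{\left(19 + 154 \right)}} = \frac{\frac{3}{7} i \sqrt{5755}}{32 + \left(19 + 154\right)} = \frac{\frac{3}{7} i \sqrt{5755}}{32 + 173} = \frac{\frac{3}{7} i \sqrt{5755}}{205} = \frac{3 i \sqrt{5755}}{7} \cdot \frac{1}{205} = \frac{3 i \sqrt{5755}}{1435}$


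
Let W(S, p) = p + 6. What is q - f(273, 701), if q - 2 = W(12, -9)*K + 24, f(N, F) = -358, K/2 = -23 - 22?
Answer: 654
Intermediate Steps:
W(S, p) = 6 + p
K = -90 (K = 2*(-23 - 22) = 2*(-45) = -90)
q = 296 (q = 2 + ((6 - 9)*(-90) + 24) = 2 + (-3*(-90) + 24) = 2 + (270 + 24) = 2 + 294 = 296)
q - f(273, 701) = 296 - 1*(-358) = 296 + 358 = 654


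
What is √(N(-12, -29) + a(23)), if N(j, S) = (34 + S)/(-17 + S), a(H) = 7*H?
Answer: √340446/46 ≈ 12.684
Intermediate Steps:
N(j, S) = (34 + S)/(-17 + S)
√(N(-12, -29) + a(23)) = √((34 - 29)/(-17 - 29) + 7*23) = √(5/(-46) + 161) = √(-1/46*5 + 161) = √(-5/46 + 161) = √(7401/46) = √340446/46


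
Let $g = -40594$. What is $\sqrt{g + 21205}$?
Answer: $i \sqrt{19389} \approx 139.24 i$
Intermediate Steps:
$\sqrt{g + 21205} = \sqrt{-40594 + 21205} = \sqrt{-19389} = i \sqrt{19389}$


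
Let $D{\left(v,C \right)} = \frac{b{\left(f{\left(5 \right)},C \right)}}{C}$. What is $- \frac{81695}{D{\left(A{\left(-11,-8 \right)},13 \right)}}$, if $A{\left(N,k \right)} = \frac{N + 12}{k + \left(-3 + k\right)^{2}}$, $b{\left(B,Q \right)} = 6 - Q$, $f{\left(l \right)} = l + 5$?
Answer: $\frac{1062035}{7} \approx 1.5172 \cdot 10^{5}$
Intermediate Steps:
$f{\left(l \right)} = 5 + l$
$A{\left(N,k \right)} = \frac{12 + N}{k + \left(-3 + k\right)^{2}}$
$D{\left(v,C \right)} = \frac{6 - C}{C}$
$- \frac{81695}{D{\left(A{\left(-11,-8 \right)},13 \right)}} = - \frac{81695}{\frac{1}{13} \left(6 - 13\right)} = - \frac{81695}{\frac{1}{13} \left(-7\right)} = - \frac{81695}{- \frac{7}{13}} = \left(-81695\right) \left(- \frac{13}{7}\right) = \frac{1062035}{7}$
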